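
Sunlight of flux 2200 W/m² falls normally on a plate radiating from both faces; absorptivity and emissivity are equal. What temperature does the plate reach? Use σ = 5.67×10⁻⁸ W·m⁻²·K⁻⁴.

Absorbed flux αS = emitted flux 2εσT⁴ per unit area; with α = ε this gives T = (S/2σ)^(1/4).
T = (2200 / (2 × 5.67×10⁻⁸))^(1/4) = (1.94×10^10)^(1/4).
T = 373 K.

T ≈ 373 K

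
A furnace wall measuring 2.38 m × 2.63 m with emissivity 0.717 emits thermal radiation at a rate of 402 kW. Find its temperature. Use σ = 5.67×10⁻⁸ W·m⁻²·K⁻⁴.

T ≈ 1120 K

A = 2.38 × 2.63 = 6.26 m².
From P = εσAT⁴, T = (P / εσA)^(1/4) = (4.02×10^5 / (0.717 × 5.67×10⁻⁸ × 6.26))^(1/4).
T = (1.58×10^12)^(1/4) = 1120 K.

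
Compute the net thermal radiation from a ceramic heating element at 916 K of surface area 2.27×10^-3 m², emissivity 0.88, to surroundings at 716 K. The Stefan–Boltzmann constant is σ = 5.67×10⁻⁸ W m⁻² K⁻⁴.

Q ≈ 50.0 W

Q = εσA(T⁴ − T_s⁴). T⁴ − T_s⁴ = (916)⁴ − (716)⁴ = 7.04×10^11 − 2.63×10^11 = 4.41×10^11 K⁴.
Q = 0.88 × 5.67×10⁻⁸ × 2.27×10^-3 × 4.41×10^11 = 50.0 W.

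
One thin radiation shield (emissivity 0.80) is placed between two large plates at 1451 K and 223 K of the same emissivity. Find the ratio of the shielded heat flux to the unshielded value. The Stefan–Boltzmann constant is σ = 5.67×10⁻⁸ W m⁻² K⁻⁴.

With N identical shields there are N+1 = 2 gaps in series, each with the same radiative resistance, so the flux falls to 1/(N+1) of its unshielded value.

ratio ≈ 0.500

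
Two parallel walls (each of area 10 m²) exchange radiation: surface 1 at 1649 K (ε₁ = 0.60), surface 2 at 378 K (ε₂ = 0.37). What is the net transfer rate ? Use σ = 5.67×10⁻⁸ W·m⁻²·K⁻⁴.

Q ≈ 1.24×10^6 W

For two large parallel gray plates, q = σ(T₁⁴ − T₂⁴) / (1/ε₁ + 1/ε₂ − 1).
1/ε₁ + 1/ε₂ − 1 = 1/0.60 + 1/0.37 − 1 = 3.369.
T₁⁴ − T₂⁴ = 7.39×10^12 − 2.04×10^10 = 7.37×10^12 K⁴.
q = 5.67×10⁻⁸ × 7.37×10^12 / 3.369 = 1.24×10^5 W/m².
Q = q·A = 1.24×10^5 × 10 = 1.24×10^6 W.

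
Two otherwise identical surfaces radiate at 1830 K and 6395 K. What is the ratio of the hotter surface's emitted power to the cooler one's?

ratio ≈ 149

P ∝ T⁴, so the ratio is (6395/1830)⁴ = (3.495)⁴ = 149.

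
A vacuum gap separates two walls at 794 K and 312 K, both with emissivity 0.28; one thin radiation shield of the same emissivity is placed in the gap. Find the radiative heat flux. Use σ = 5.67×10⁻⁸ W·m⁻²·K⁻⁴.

q ≈ 1790 W/m²

Each of the 2 gaps contributes resistance (2/ε − 1) = 2/0.28 − 1 = 6.143; total = 12.29.
q = σ(T₁⁴ − T₂⁴) / 12.29 = 5.67×10⁻⁸ × 3.88×10^11 / 12.29 = 1790 W/m².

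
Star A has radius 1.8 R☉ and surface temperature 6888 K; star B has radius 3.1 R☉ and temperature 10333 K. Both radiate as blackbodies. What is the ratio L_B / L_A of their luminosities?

L_B/L_A ≈ 15.0

L = 4πR²σT⁴ ∝ R²T⁴, so L_B/L_A = (3.1/1.8)² × (10333/6888)⁴ = 2.97 × 5.06 = 15.0.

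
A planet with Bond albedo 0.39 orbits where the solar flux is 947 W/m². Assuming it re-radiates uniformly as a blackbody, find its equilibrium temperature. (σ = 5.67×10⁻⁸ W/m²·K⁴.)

Power absorbed = (1−a)S·πR²; power emitted = 4πR²σT⁴. Equating and cancelling πR²:
T = ((1−a)S / 4σ)^(1/4) = (578 / (4 × 5.67×10⁻⁸))^(1/4) = (2.55×10^9)^(1/4).
T = 225 K.

T ≈ 225 K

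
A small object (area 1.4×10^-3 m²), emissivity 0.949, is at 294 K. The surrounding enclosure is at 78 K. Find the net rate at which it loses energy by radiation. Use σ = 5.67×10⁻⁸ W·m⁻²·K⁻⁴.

Q ≈ 0.560 W

Q = εσA(T⁴ − T_s⁴). T⁴ − T_s⁴ = (294)⁴ − (78)⁴ = 7.47×10^9 − 3.70×10^7 = 7.43×10^9 K⁴.
Q = 0.949 × 5.67×10⁻⁸ × 1.40×10^-3 × 7.43×10^9 = 0.560 W.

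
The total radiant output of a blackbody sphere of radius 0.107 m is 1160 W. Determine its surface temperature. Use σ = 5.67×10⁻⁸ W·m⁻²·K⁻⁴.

A = 4πr² = 4π × (0.107)² = 0.144 m².
From P = σAT⁴, T = (P / σA)^(1/4) = (1160 / (5.67×10⁻⁸ × 0.144))^(1/4).
T = (1.42×10^11)^(1/4) = 614 K.

T ≈ 614 K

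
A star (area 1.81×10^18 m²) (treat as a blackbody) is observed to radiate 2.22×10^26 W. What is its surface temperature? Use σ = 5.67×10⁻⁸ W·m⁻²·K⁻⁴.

T ≈ 6820 K

From P = σAT⁴, T = (P / σA)^(1/4) = (2.22×10^26 / (5.67×10⁻⁸ × 1.81×10^18))^(1/4).
T = (2.16×10^15)^(1/4) = 6820 K.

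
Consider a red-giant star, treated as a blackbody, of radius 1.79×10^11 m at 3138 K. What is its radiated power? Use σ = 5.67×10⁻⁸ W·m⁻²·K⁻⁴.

A = 4πr² = 4π × (1.79×10^11)² = 4.03×10^23 m².
P = σAT⁴ = 5.67×10⁻⁸ × 4.03×10^23 × (3138)⁴ = 5.67×10⁻⁸ × 4.03×10^23 × 9.70×10^13.
P = 2.21×10^30 W.

P ≈ 2.21×10^30 W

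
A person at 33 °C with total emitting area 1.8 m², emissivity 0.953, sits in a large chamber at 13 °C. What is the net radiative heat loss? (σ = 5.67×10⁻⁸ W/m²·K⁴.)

Q ≈ 202 W

Convert: 33 °C = 306 K; 13 °C = 286 K.
Q = εσA(T⁴ − T_s⁴). T⁴ − T_s⁴ = (306)⁴ − (286)⁴ = 8.77×10^9 − 6.69×10^9 = 2.08×10^9 K⁴.
Q = 0.953 × 5.67×10⁻⁸ × 1.80 × 2.08×10^9 = 202 W.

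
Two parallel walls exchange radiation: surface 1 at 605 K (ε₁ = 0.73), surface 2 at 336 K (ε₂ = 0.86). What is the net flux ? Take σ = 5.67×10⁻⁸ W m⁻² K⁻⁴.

q ≈ 4480 W/m²

For two large parallel gray plates, q = σ(T₁⁴ − T₂⁴) / (1/ε₁ + 1/ε₂ − 1).
1/ε₁ + 1/ε₂ − 1 = 1/0.73 + 1/0.86 − 1 = 1.533.
T₁⁴ − T₂⁴ = 1.34×10^11 − 1.27×10^10 = 1.21×10^11 K⁴.
q = 5.67×10⁻⁸ × 1.21×10^11 / 1.533 = 4480 W/m².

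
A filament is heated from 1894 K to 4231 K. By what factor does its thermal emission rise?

ratio ≈ 24.9

P ∝ T⁴, so the ratio is (4231/1894)⁴ = (2.234)⁴ = 24.9.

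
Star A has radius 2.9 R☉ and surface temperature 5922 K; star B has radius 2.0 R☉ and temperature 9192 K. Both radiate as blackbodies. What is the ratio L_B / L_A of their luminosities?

L_B/L_A ≈ 2.76

L = 4πR²σT⁴ ∝ R²T⁴, so L_B/L_A = (2.0/2.9)² × (9192/5922)⁴ = 0.476 × 5.80 = 2.76.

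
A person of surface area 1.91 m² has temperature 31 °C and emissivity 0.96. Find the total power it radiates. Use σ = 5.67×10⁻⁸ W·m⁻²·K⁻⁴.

31 °C = 304 K.
P = εσAT⁴ = 0.96 × 5.67×10⁻⁸ × 1.91 × (304)⁴ = 0.96 × 5.67×10⁻⁸ × 1.91 × 8.54×10^9.
P = 888 W.

P ≈ 888 W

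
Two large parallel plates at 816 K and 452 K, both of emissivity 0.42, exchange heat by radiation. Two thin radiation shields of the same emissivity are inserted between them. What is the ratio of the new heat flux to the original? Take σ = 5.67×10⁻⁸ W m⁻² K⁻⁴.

ratio ≈ 0.333

With N identical shields there are N+1 = 3 gaps in series, each with the same radiative resistance, so the flux falls to 1/(N+1) of its unshielded value.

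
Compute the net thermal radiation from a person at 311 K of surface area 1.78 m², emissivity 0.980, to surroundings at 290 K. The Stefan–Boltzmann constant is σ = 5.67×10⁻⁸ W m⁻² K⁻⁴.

Q = εσA(T⁴ − T_s⁴). T⁴ − T_s⁴ = (311)⁴ − (290)⁴ = 9.35×10^9 − 7.07×10^9 = 2.28×10^9 K⁴.
Q = 0.980 × 5.67×10⁻⁸ × 1.78 × 2.28×10^9 = 226 W.

Q ≈ 226 W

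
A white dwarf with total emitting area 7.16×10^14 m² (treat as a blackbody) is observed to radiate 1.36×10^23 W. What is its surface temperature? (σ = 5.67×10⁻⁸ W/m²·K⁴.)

T ≈ 7610 K

From P = σAT⁴, T = (P / σA)^(1/4) = (1.36×10^23 / (5.67×10⁻⁸ × 7.16×10^14))^(1/4).
T = (3.35×10^15)^(1/4) = 7610 K.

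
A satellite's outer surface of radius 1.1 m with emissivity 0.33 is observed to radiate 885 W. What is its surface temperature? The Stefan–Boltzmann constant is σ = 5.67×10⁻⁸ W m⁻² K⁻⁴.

T ≈ 236 K

A = 4πr² = 4π × (1.1)² = 15.2 m².
From P = εσAT⁴, T = (P / εσA)^(1/4) = (885 / (0.33 × 5.67×10⁻⁸ × 15.2))^(1/4).
T = (3.11×10^9)^(1/4) = 236 K.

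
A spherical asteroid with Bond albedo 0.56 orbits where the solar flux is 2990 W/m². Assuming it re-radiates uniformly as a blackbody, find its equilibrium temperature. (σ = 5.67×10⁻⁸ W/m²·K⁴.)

T ≈ 276 K

Power absorbed = (1−a)S·πR²; power emitted = 4πR²σT⁴. Equating and cancelling πR²:
T = ((1−a)S / 4σ)^(1/4) = (1320 / (4 × 5.67×10⁻⁸))^(1/4) = (5.80×10^9)^(1/4).
T = 276 K.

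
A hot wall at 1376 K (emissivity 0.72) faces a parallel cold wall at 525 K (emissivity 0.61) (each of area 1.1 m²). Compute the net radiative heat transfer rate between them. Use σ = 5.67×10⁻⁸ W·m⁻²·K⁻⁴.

Q ≈ 1.08×10^5 W

For two large parallel gray plates, q = σ(T₁⁴ − T₂⁴) / (1/ε₁ + 1/ε₂ − 1).
1/ε₁ + 1/ε₂ − 1 = 1/0.72 + 1/0.61 − 1 = 2.028.
T₁⁴ − T₂⁴ = 3.58×10^12 − 7.60×10^10 = 3.51×10^12 K⁴.
q = 5.67×10⁻⁸ × 3.51×10^12 / 2.028 = 98100 W/m².
Q = q·A = 98100 × 1.1 = 1.08×10^5 W.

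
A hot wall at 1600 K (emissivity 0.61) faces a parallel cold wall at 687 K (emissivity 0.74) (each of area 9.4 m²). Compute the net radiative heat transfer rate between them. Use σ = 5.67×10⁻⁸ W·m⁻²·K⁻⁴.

Q ≈ 1.69×10^6 W

For two large parallel gray plates, q = σ(T₁⁴ − T₂⁴) / (1/ε₁ + 1/ε₂ − 1).
1/ε₁ + 1/ε₂ − 1 = 1/0.61 + 1/0.74 − 1 = 1.991.
T₁⁴ − T₂⁴ = 6.55×10^12 − 2.23×10^11 = 6.33×10^12 K⁴.
q = 5.67×10⁻⁸ × 6.33×10^12 / 1.991 = 1.80×10^5 W/m².
Q = q·A = 1.80×10^5 × 9.4 = 1.69×10^6 W.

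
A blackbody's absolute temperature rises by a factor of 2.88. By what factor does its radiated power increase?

P ∝ T⁴, so the power scales as (2.88)⁴ = 68.8.

factor ≈ 68.8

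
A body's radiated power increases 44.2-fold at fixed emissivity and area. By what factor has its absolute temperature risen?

factor ≈ 2.58

P ∝ T⁴ ⇒ T ∝ P^(1/4), so T scales by (44.2)^(1/4) = 2.58.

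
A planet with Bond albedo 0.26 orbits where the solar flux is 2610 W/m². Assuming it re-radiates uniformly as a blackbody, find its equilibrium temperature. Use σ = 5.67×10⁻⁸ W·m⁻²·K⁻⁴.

Power absorbed = (1−a)S·πR²; power emitted = 4πR²σT⁴. Equating and cancelling πR²:
T = ((1−a)S / 4σ)^(1/4) = (1930 / (4 × 5.67×10⁻⁸))^(1/4) = (8.52×10^9)^(1/4).
T = 304 K.

T ≈ 304 K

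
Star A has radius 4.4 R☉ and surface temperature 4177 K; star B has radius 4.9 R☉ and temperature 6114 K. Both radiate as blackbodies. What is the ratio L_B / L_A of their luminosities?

L_B/L_A ≈ 5.69

L = 4πR²σT⁴ ∝ R²T⁴, so L_B/L_A = (4.9/4.4)² × (6114/4177)⁴ = 1.24 × 4.59 = 5.69.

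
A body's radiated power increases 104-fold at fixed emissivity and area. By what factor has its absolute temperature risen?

factor ≈ 3.19

P ∝ T⁴ ⇒ T ∝ P^(1/4), so T scales by (104)^(1/4) = 3.19.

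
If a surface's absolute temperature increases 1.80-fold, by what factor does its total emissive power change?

factor ≈ 10.5

P ∝ T⁴, so the power scales as (1.80)⁴ = 10.5.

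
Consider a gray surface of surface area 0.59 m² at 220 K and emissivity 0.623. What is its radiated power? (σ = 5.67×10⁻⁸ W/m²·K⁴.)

P ≈ 48.8 W

Stefan–Boltzmann: P = εσAT⁴ = 0.623 × 5.67×10⁻⁸ × 0.590 × (220)⁴ = 0.623 × 5.67×10⁻⁸ × 0.590 × 2.34×10^9.
P = 48.8 W.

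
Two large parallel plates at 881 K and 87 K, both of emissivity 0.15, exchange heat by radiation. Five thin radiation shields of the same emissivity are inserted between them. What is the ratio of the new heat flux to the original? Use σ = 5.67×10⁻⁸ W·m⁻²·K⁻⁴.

With N identical shields there are N+1 = 6 gaps in series, each with the same radiative resistance, so the flux falls to 1/(N+1) of its unshielded value.

ratio ≈ 0.167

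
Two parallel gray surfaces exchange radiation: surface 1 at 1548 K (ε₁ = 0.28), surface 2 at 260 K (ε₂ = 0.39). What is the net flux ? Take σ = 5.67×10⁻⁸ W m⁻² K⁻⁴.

q ≈ 63300 W/m²

For two large parallel gray plates, q = σ(T₁⁴ − T₂⁴) / (1/ε₁ + 1/ε₂ − 1).
1/ε₁ + 1/ε₂ − 1 = 1/0.28 + 1/0.39 − 1 = 5.136.
T₁⁴ − T₂⁴ = 5.74×10^12 − 4.57×10^9 = 5.74×10^12 K⁴.
q = 5.67×10⁻⁸ × 5.74×10^12 / 5.136 = 63300 W/m².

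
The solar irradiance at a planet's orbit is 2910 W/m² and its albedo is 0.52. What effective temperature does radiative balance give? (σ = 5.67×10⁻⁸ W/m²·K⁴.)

Power absorbed = (1−a)S·πR²; power emitted = 4πR²σT⁴. Equating and cancelling πR²:
T = ((1−a)S / 4σ)^(1/4) = (1400 / (4 × 5.67×10⁻⁸))^(1/4) = (6.16×10^9)^(1/4).
T = 280 K.

T ≈ 280 K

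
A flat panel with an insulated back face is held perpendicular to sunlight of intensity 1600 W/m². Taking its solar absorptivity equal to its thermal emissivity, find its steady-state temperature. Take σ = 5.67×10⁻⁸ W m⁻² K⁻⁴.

Absorbed flux αS = emitted flux εσT⁴ (one radiating face); with α = ε, T = (S/σ)^(1/4).
T = (1600 / 5.67×10⁻⁸)^(1/4) = (2.82×10^10)^(1/4).
T = 410 K.

T ≈ 410 K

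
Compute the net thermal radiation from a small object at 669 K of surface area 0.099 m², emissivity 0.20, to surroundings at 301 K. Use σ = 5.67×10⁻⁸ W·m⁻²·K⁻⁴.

Q ≈ 216 W

Q = εσA(T⁴ − T_s⁴). T⁴ − T_s⁴ = (669)⁴ − (301)⁴ = 2.00×10^11 − 8.21×10^9 = 1.92×10^11 K⁴.
Q = 0.20 × 5.67×10⁻⁸ × 0.0990 × 1.92×10^11 = 216 W.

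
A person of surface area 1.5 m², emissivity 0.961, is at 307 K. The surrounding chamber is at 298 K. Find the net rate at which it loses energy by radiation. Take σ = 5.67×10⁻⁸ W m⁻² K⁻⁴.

Q = εσA(T⁴ − T_s⁴). T⁴ − T_s⁴ = (307)⁴ − (298)⁴ = 8.88×10^9 − 7.89×10^9 = 9.97×10^8 K⁴.
Q = 0.961 × 5.67×10⁻⁸ × 1.50 × 9.97×10^8 = 81.5 W.

Q ≈ 81.5 W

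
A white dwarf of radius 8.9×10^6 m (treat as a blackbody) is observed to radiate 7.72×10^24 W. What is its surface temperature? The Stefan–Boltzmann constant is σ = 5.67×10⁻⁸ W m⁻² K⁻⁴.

A = 4πr² = 4π × (8.9×10^6)² = 9.95×10^14 m².
From P = σAT⁴, T = (P / σA)^(1/4) = (7.72×10^24 / (5.67×10⁻⁸ × 9.95×10^14))^(1/4).
T = (1.37×10^17)^(1/4) = 19200 K.

T ≈ 19200 K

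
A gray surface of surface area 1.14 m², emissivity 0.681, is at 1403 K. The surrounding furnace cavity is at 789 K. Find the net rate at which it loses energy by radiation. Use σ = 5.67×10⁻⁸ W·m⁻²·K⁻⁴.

Q ≈ 1.53×10^5 W

Q = εσA(T⁴ − T_s⁴). T⁴ − T_s⁴ = (1403)⁴ − (789)⁴ = 3.87×10^12 − 3.88×10^11 = 3.49×10^12 K⁴.
Q = 0.681 × 5.67×10⁻⁸ × 1.14 × 3.49×10^12 = 1.53×10^5 W.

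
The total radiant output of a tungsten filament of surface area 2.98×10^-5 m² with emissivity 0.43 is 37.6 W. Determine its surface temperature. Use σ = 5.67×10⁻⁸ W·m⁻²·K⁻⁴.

From P = εσAT⁴, T = (P / εσA)^(1/4) = (37.6 / (0.43 × 5.67×10⁻⁸ × 2.98×10^-5))^(1/4).
T = (5.18×10^13)^(1/4) = 2680 K.

T ≈ 2680 K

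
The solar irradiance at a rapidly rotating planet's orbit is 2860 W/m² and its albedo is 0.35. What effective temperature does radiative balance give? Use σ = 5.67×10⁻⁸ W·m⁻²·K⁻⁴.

Power absorbed = (1−a)S·πR²; power emitted = 4πR²σT⁴. Equating and cancelling πR²:
T = ((1−a)S / 4σ)^(1/4) = (1860 / (4 × 5.67×10⁻⁸))^(1/4) = (8.20×10^9)^(1/4).
T = 301 K.

T ≈ 301 K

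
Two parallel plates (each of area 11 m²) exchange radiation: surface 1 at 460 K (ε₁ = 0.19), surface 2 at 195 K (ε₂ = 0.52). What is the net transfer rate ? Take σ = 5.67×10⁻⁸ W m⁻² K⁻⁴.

Q ≈ 4370 W

For two large parallel gray plates, q = σ(T₁⁴ − T₂⁴) / (1/ε₁ + 1/ε₂ − 1).
1/ε₁ + 1/ε₂ − 1 = 1/0.19 + 1/0.52 − 1 = 6.186.
T₁⁴ − T₂⁴ = 4.48×10^10 − 1.45×10^9 = 4.33×10^10 K⁴.
q = 5.67×10⁻⁸ × 4.33×10^10 / 6.186 = 397 W/m².
Q = q·A = 397 × 11 = 4370 W.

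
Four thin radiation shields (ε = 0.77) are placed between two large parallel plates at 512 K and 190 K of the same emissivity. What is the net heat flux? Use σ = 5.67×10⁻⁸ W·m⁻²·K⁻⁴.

q ≈ 479 W/m²

Each of the 5 gaps contributes resistance (2/ε − 1) = 2/0.77 − 1 = 1.597; total = 7.987.
q = σ(T₁⁴ − T₂⁴) / 7.987 = 5.67×10⁻⁸ × 6.74×10^10 / 7.987 = 479 W/m².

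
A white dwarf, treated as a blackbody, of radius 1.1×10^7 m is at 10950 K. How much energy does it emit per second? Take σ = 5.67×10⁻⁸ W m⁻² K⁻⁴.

A = 4πr² = 4π × (1.1×10^7)² = 1.52×10^15 m².
P = σAT⁴ = 5.67×10⁻⁸ × 1.52×10^15 × (10950)⁴ = 5.67×10⁻⁸ × 1.52×10^15 × 1.44×10^16.
P = 1.24×10^24 W.

P ≈ 1.24×10^24 W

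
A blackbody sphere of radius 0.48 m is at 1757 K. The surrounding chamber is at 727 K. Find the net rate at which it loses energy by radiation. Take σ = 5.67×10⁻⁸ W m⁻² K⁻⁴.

A = 4πr² = 4π × (0.48)² = 2.90 m².
Q = σA(T⁴ − T_s⁴). T⁴ − T_s⁴ = (1757)⁴ − (727)⁴ = 9.53×10^12 − 2.79×10^11 = 9.25×10^12 K⁴.
Q = 5.67×10⁻⁸ × 2.90 × 9.25×10^12 = 1.52×10^6 W.

Q ≈ 1.52×10^6 W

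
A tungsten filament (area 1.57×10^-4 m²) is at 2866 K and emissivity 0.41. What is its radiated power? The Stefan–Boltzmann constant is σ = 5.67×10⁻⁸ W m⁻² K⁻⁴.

P = εσAT⁴ = 0.41 × 5.67×10⁻⁸ × 1.57×10^-4 × (2866)⁴ = 0.41 × 5.67×10⁻⁸ × 1.57×10^-4 × 6.75×10^13.
P = 246 W.

P ≈ 246 W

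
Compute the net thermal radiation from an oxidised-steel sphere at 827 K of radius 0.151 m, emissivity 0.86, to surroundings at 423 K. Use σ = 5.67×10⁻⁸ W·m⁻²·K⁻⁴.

A = 4πr² = 4π × (0.151)² = 0.287 m².
Q = εσA(T⁴ − T_s⁴). T⁴ − T_s⁴ = (827)⁴ − (423)⁴ = 4.68×10^11 − 3.20×10^10 = 4.36×10^11 K⁴.
Q = 0.86 × 5.67×10⁻⁸ × 0.287 × 4.36×10^11 = 6090 W.

Q ≈ 6090 W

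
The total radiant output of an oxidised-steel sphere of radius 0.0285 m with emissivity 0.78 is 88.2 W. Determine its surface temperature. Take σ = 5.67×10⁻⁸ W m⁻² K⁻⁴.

T ≈ 665 K

A = 4πr² = 4π × (0.0285)² = 0.0102 m².
From P = εσAT⁴, T = (P / εσA)^(1/4) = (88.2 / (0.78 × 5.67×10⁻⁸ × 0.0102))^(1/4).
T = (1.95×10^11)^(1/4) = 665 K.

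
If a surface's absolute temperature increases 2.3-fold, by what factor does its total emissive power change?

P ∝ T⁴, so the power scales as (2.3)⁴ = 28.0.

factor ≈ 28.0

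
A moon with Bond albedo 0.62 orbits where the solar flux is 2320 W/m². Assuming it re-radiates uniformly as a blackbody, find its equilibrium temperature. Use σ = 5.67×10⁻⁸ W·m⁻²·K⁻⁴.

T ≈ 250 K

Power absorbed = (1−a)S·πR²; power emitted = 4πR²σT⁴. Equating and cancelling πR²:
T = ((1−a)S / 4σ)^(1/4) = (882 / (4 × 5.67×10⁻⁸))^(1/4) = (3.89×10^9)^(1/4).
T = 250 K.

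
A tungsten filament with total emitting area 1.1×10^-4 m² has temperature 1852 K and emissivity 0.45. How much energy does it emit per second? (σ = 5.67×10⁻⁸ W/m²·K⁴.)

Stefan–Boltzmann: P = εσAT⁴ = 0.45 × 5.67×10⁻⁸ × 1.10×10^-4 × (1852)⁴ = 0.45 × 5.67×10⁻⁸ × 1.10×10^-4 × 1.18×10^13.
P = 33.0 W.

P ≈ 33.0 W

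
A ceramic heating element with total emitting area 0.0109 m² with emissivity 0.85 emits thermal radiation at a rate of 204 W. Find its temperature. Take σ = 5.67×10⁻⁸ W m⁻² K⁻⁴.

T ≈ 789 K

From P = εσAT⁴, T = (P / εσA)^(1/4) = (204 / (0.85 × 5.67×10⁻⁸ × 0.0109))^(1/4).
T = (3.88×10^11)^(1/4) = 789 K.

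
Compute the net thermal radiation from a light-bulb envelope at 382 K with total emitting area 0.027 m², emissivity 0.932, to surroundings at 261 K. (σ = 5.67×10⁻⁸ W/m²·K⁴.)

Q ≈ 23.8 W

Q = εσA(T⁴ − T_s⁴). T⁴ − T_s⁴ = (382)⁴ − (261)⁴ = 2.13×10^10 − 4.64×10^9 = 1.67×10^10 K⁴.
Q = 0.932 × 5.67×10⁻⁸ × 0.0270 × 1.67×10^10 = 23.8 W.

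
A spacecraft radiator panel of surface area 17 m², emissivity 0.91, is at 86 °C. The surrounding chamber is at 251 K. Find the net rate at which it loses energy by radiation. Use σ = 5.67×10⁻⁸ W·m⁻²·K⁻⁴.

Convert: 86 °C = 359 K.
Q = εσA(T⁴ − T_s⁴). T⁴ − T_s⁴ = (359)⁴ − (251)⁴ = 1.66×10^10 − 3.97×10^9 = 1.26×10^10 K⁴.
Q = 0.91 × 5.67×10⁻⁸ × 17.0 × 1.26×10^10 = 11100 W.

Q ≈ 11100 W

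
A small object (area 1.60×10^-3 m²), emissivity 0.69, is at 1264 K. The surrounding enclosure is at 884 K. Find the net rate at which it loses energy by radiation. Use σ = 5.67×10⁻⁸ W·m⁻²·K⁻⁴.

Q ≈ 122 W

Q = εσA(T⁴ − T_s⁴). T⁴ − T_s⁴ = (1264)⁴ − (884)⁴ = 2.55×10^12 − 6.11×10^11 = 1.94×10^12 K⁴.
Q = 0.69 × 5.67×10⁻⁸ × 1.60×10^-3 × 1.94×10^12 = 122 W.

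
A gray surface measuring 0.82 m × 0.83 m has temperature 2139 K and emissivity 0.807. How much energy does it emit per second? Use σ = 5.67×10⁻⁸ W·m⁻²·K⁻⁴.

A = 0.82 × 0.83 = 0.681 m².
P = εσAT⁴ = 0.807 × 5.67×10⁻⁸ × 0.681 × (2139)⁴ = 0.807 × 5.67×10⁻⁸ × 0.681 × 2.09×10^13.
P = 6.52×10^5 W.

P ≈ 6.52×10^5 W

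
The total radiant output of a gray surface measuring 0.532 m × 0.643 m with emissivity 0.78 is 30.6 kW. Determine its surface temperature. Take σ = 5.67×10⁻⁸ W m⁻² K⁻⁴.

T ≈ 1190 K

A = 0.532 × 0.643 = 0.342 m².
From P = εσAT⁴, T = (P / εσA)^(1/4) = (30600 / (0.78 × 5.67×10⁻⁸ × 0.342))^(1/4).
T = (2.02×10^12)^(1/4) = 1190 K.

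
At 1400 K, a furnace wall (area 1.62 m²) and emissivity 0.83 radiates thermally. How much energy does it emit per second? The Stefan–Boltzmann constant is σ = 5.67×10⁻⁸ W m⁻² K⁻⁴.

P = εσAT⁴ = 0.83 × 5.67×10⁻⁸ × 1.62 × (1400)⁴ = 0.83 × 5.67×10⁻⁸ × 1.62 × 3.84×10^12.
P = 2.93×10^5 W.

P ≈ 2.93×10^5 W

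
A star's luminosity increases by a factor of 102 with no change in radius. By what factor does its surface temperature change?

factor ≈ 3.18

P ∝ T⁴ ⇒ T ∝ P^(1/4), so T scales by (102)^(1/4) = 3.18.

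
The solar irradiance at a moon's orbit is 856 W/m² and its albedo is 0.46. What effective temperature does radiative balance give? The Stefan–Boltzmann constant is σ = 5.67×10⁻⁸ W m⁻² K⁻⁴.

Power absorbed = (1−a)S·πR²; power emitted = 4πR²σT⁴. Equating and cancelling πR²:
T = ((1−a)S / 4σ)^(1/4) = (462 / (4 × 5.67×10⁻⁸))^(1/4) = (2.04×10^9)^(1/4).
T = 212 K.

T ≈ 212 K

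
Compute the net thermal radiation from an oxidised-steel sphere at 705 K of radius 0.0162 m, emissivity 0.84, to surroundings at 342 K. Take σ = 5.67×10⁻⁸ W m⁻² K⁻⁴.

Q ≈ 36.7 W

A = 4πr² = 4π × (0.0162)² = 3.30×10^-3 m².
Q = εσA(T⁴ − T_s⁴). T⁴ − T_s⁴ = (705)⁴ − (342)⁴ = 2.47×10^11 − 1.37×10^10 = 2.33×10^11 K⁴.
Q = 0.84 × 5.67×10⁻⁸ × 3.30×10^-3 × 2.33×10^11 = 36.7 W.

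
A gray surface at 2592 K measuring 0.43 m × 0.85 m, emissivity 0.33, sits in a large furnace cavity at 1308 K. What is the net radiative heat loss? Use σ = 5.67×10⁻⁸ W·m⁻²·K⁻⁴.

Q ≈ 2.89×10^5 W

A = 0.43 × 0.85 = 0.365 m².
Q = εσA(T⁴ − T_s⁴). T⁴ − T_s⁴ = (2592)⁴ − (1308)⁴ = 4.51×10^13 − 2.93×10^12 = 4.22×10^13 K⁴.
Q = 0.33 × 5.67×10⁻⁸ × 0.365 × 4.22×10^13 = 2.89×10^5 W.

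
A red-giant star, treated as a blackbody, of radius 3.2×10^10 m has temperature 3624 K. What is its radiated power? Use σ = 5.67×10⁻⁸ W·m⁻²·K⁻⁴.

P ≈ 1.26×10^29 W

A = 4πr² = 4π × (3.2×10^10)² = 1.29×10^22 m².
P = σAT⁴ = 5.67×10⁻⁸ × 1.29×10^22 × (3624)⁴ = 5.67×10⁻⁸ × 1.29×10^22 × 1.72×10^14.
P = 1.26×10^29 W.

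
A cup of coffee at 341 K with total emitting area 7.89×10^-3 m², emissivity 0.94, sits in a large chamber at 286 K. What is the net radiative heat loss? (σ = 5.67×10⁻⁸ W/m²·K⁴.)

Q ≈ 2.87 W

Q = εσA(T⁴ − T_s⁴). T⁴ − T_s⁴ = (341)⁴ − (286)⁴ = 1.35×10^10 − 6.69×10^9 = 6.83×10^9 K⁴.
Q = 0.94 × 5.67×10⁻⁸ × 7.89×10^-3 × 6.83×10^9 = 2.87 W.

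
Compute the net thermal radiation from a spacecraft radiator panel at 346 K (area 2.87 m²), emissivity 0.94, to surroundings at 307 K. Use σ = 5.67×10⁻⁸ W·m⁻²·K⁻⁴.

Q = εσA(T⁴ − T_s⁴). T⁴ − T_s⁴ = (346)⁴ − (307)⁴ = 1.43×10^10 − 8.88×10^9 = 5.45×10^9 K⁴.
Q = 0.94 × 5.67×10⁻⁸ × 2.87 × 5.45×10^9 = 834 W.

Q ≈ 834 W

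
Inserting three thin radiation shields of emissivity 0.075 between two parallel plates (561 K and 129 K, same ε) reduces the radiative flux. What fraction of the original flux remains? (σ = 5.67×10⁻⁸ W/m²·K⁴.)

With N identical shields there are N+1 = 4 gaps in series, each with the same radiative resistance, so the flux falls to 1/(N+1) of its unshielded value.

ratio ≈ 0.250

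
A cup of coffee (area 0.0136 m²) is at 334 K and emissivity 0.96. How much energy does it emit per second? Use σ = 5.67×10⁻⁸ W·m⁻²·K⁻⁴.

P ≈ 9.21 W

Stefan–Boltzmann: P = εσAT⁴ = 0.96 × 5.67×10⁻⁸ × 0.0136 × (334)⁴ = 0.96 × 5.67×10⁻⁸ × 0.0136 × 1.24×10^10.
P = 9.21 W.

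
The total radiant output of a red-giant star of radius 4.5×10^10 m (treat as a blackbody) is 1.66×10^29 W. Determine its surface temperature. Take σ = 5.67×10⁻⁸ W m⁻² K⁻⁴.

A = 4πr² = 4π × (4.5×10^10)² = 2.54×10^22 m².
From P = σAT⁴, T = (P / σA)^(1/4) = (1.66×10^29 / (5.67×10⁻⁸ × 2.54×10^22))^(1/4).
T = (1.15×10^14)^(1/4) = 3280 K.

T ≈ 3280 K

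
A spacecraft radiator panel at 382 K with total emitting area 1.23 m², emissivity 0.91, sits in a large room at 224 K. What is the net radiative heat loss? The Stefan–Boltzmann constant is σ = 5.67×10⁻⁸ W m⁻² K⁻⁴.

Q = εσA(T⁴ − T_s⁴). T⁴ − T_s⁴ = (382)⁴ − (224)⁴ = 2.13×10^10 − 2.52×10^9 = 1.88×10^10 K⁴.
Q = 0.91 × 5.67×10⁻⁸ × 1.23 × 1.88×10^10 = 1190 W.

Q ≈ 1190 W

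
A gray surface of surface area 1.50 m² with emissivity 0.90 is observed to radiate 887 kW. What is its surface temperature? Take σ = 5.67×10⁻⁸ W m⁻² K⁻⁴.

From P = εσAT⁴, T = (P / εσA)^(1/4) = (8.87×10^5 / (0.90 × 5.67×10⁻⁸ × 1.50))^(1/4).
T = (1.16×10^13)^(1/4) = 1850 K.

T ≈ 1850 K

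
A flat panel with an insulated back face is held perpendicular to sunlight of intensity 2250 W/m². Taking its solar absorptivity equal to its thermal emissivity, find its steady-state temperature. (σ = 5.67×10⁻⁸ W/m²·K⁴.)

Absorbed flux αS = emitted flux εσT⁴ (one radiating face); with α = ε, T = (S/σ)^(1/4).
T = (2250 / 5.67×10⁻⁸)^(1/4) = (3.97×10^10)^(1/4).
T = 446 K.

T ≈ 446 K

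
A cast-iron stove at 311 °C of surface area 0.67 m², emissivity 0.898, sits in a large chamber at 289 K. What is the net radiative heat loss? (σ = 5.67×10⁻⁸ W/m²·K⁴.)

Convert: 311 °C = 584 K.
Q = εσA(T⁴ − T_s⁴). T⁴ − T_s⁴ = (584)⁴ − (289)⁴ = 1.16×10^11 − 6.98×10^9 = 1.09×10^11 K⁴.
Q = 0.898 × 5.67×10⁻⁸ × 0.670 × 1.09×10^11 = 3730 W.

Q ≈ 3730 W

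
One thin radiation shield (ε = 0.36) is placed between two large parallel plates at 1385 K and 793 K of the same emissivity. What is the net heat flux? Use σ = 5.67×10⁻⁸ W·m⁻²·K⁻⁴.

q ≈ 20400 W/m²

Each of the 2 gaps contributes resistance (2/ε − 1) = 2/0.36 − 1 = 4.556; total = 9.111.
q = σ(T₁⁴ − T₂⁴) / 9.111 = 5.67×10⁻⁸ × 3.28×10^12 / 9.111 = 20400 W/m².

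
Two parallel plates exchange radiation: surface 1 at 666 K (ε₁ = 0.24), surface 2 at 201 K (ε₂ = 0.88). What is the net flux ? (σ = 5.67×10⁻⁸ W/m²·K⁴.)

For two large parallel gray plates, q = σ(T₁⁴ − T₂⁴) / (1/ε₁ + 1/ε₂ − 1).
1/ε₁ + 1/ε₂ − 1 = 1/0.24 + 1/0.88 − 1 = 4.303.
T₁⁴ − T₂⁴ = 1.97×10^11 − 1.63×10^9 = 1.95×10^11 K⁴.
q = 5.67×10⁻⁸ × 1.95×10^11 / 4.303 = 2570 W/m².

q ≈ 2570 W/m²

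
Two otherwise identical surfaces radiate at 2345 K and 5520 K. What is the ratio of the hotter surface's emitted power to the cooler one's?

ratio ≈ 30.7

P ∝ T⁴, so the ratio is (5520/2345)⁴ = (2.354)⁴ = 30.7.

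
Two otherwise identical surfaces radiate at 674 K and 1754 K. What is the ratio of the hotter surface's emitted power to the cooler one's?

ratio ≈ 45.9

P ∝ T⁴, so the ratio is (1754/674)⁴ = (2.602)⁴ = 45.9.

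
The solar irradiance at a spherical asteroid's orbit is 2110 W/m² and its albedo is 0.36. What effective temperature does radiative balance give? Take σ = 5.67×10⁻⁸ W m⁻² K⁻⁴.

Power absorbed = (1−a)S·πR²; power emitted = 4πR²σT⁴. Equating and cancelling πR²:
T = ((1−a)S / 4σ)^(1/4) = (1350 / (4 × 5.67×10⁻⁸))^(1/4) = (5.95×10^9)^(1/4).
T = 278 K.

T ≈ 278 K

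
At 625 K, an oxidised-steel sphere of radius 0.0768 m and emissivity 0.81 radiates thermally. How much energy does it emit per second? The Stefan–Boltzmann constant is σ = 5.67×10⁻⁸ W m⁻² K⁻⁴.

A = 4πr² = 4π × (0.0768)² = 0.0741 m².
Stefan–Boltzmann: P = εσAT⁴ = 0.81 × 5.67×10⁻⁸ × 0.0741 × (625)⁴ = 0.81 × 5.67×10⁻⁸ × 0.0741 × 1.53×10^11.
P = 519 W.

P ≈ 519 W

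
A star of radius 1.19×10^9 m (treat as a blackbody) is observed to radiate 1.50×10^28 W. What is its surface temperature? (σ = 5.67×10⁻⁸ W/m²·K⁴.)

T ≈ 11000 K

A = 4πr² = 4π × (1.19×10^9)² = 1.78×10^19 m².
From P = σAT⁴, T = (P / σA)^(1/4) = (1.50×10^28 / (5.67×10⁻⁸ × 1.78×10^19))^(1/4).
T = (1.49×10^16)^(1/4) = 11000 K.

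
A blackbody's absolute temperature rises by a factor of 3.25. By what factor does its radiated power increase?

P ∝ T⁴, so the power scales as (3.25)⁴ = 112.

factor ≈ 112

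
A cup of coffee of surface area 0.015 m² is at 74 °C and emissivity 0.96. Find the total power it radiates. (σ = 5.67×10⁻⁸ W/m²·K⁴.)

P ≈ 11.8 W

74 °C = 347 K.
Stefan–Boltzmann: P = εσAT⁴ = 0.96 × 5.67×10⁻⁸ × 0.0150 × (347)⁴ = 0.96 × 5.67×10⁻⁸ × 0.0150 × 1.45×10^10.
P = 11.8 W.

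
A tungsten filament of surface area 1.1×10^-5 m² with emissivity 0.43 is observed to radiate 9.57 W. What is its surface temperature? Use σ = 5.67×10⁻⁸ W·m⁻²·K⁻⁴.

From P = εσAT⁴, T = (P / εσA)^(1/4) = (9.57 / (0.43 × 5.67×10⁻⁸ × 1.10×10^-5))^(1/4).
T = (3.57×10^13)^(1/4) = 2440 K.

T ≈ 2440 K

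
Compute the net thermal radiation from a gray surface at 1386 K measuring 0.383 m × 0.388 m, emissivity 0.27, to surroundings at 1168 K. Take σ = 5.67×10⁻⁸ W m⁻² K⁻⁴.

Q ≈ 4160 W

A = 0.383 × 0.388 = 0.149 m².
Q = εσA(T⁴ − T_s⁴). T⁴ − T_s⁴ = (1386)⁴ − (1168)⁴ = 3.69×10^12 − 1.86×10^12 = 1.83×10^12 K⁴.
Q = 0.27 × 5.67×10⁻⁸ × 0.149 × 1.83×10^12 = 4160 W.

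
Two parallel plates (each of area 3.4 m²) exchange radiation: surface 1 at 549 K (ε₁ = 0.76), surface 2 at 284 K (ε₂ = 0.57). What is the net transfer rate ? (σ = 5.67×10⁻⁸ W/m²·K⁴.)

Q ≈ 7850 W

For two large parallel gray plates, q = σ(T₁⁴ − T₂⁴) / (1/ε₁ + 1/ε₂ − 1).
1/ε₁ + 1/ε₂ − 1 = 1/0.76 + 1/0.57 − 1 = 2.070.
T₁⁴ − T₂⁴ = 9.08×10^10 − 6.51×10^9 = 8.43×10^10 K⁴.
q = 5.67×10⁻⁸ × 8.43×10^10 / 2.070 = 2310 W/m².
Q = q·A = 2310 × 3.4 = 7850 W.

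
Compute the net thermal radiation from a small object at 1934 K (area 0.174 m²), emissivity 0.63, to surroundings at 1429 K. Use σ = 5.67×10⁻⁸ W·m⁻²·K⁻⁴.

Q ≈ 61000 W

Q = εσA(T⁴ − T_s⁴). T⁴ − T_s⁴ = (1934)⁴ − (1429)⁴ = 1.40×10^13 − 4.17×10^12 = 9.82×10^12 K⁴.
Q = 0.63 × 5.67×10⁻⁸ × 0.174 × 9.82×10^12 = 61000 W.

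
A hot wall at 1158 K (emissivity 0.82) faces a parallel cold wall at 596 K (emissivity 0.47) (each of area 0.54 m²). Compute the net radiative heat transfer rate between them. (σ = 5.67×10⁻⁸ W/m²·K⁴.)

For two large parallel gray plates, q = σ(T₁⁴ − T₂⁴) / (1/ε₁ + 1/ε₂ − 1).
1/ε₁ + 1/ε₂ − 1 = 1/0.82 + 1/0.47 − 1 = 2.347.
T₁⁴ − T₂⁴ = 1.80×10^12 − 1.26×10^11 = 1.67×10^12 K⁴.
q = 5.67×10⁻⁸ × 1.67×10^12 / 2.347 = 40400 W/m².
Q = q·A = 40400 × 0.54 = 21800 W.

Q ≈ 21800 W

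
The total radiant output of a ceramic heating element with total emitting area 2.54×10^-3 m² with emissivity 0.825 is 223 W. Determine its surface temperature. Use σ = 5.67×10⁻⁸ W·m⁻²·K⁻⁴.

From P = εσAT⁴, T = (P / εσA)^(1/4) = (223 / (0.825 × 5.67×10⁻⁸ × 2.54×10^-3))^(1/4).
T = (1.88×10^12)^(1/4) = 1170 K.

T ≈ 1170 K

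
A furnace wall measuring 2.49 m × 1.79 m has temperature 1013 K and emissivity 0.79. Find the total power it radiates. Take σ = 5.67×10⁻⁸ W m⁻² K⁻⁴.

P ≈ 2.10×10^5 W

A = 2.49 × 1.79 = 4.46 m².
P = εσAT⁴ = 0.79 × 5.67×10⁻⁸ × 4.46 × (1013)⁴ = 0.79 × 5.67×10⁻⁸ × 4.46 × 1.05×10^12.
P = 2.10×10^5 W.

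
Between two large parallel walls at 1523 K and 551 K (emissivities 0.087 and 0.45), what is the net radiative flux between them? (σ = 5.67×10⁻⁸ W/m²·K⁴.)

q ≈ 23600 W/m²

For two large parallel gray plates, q = σ(T₁⁴ − T₂⁴) / (1/ε₁ + 1/ε₂ − 1).
1/ε₁ + 1/ε₂ − 1 = 1/0.087 + 1/0.45 − 1 = 12.72.
T₁⁴ − T₂⁴ = 5.38×10^12 − 9.22×10^10 = 5.29×10^12 K⁴.
q = 5.67×10⁻⁸ × 5.29×10^12 / 12.72 = 23600 W/m².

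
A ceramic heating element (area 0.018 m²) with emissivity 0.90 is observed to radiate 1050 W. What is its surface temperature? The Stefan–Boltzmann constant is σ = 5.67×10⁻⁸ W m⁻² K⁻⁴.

T ≈ 1030 K

From P = εσAT⁴, T = (P / εσA)^(1/4) = (1050 / (0.90 × 5.67×10⁻⁸ × 0.0180))^(1/4).
T = (1.14×10^12)^(1/4) = 1030 K.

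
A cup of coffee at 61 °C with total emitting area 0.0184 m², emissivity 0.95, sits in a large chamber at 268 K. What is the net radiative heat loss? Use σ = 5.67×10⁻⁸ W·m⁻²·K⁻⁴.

Convert: 61 °C = 334 K.
Q = εσA(T⁴ − T_s⁴). T⁴ − T_s⁴ = (334)⁴ − (268)⁴ = 1.24×10^10 − 5.16×10^9 = 7.29×10^9 K⁴.
Q = 0.95 × 5.67×10⁻⁸ × 0.0184 × 7.29×10^9 = 7.22 W.

Q ≈ 7.22 W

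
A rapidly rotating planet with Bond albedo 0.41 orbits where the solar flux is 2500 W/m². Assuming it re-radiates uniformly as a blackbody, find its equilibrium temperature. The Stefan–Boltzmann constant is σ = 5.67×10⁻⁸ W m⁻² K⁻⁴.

Power absorbed = (1−a)S·πR²; power emitted = 4πR²σT⁴. Equating and cancelling πR²:
T = ((1−a)S / 4σ)^(1/4) = (1480 / (4 × 5.67×10⁻⁸))^(1/4) = (6.50×10^9)^(1/4).
T = 284 K.

T ≈ 284 K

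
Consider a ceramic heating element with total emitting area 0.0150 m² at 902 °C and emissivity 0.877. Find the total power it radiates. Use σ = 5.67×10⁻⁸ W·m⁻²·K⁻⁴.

902 °C = 1175 K.
P = εσAT⁴ = 0.877 × 5.67×10⁻⁸ × 0.0150 × (1175)⁴ = 0.877 × 5.67×10⁻⁸ × 0.0150 × 1.91×10^12.
P = 1420 W.

P ≈ 1420 W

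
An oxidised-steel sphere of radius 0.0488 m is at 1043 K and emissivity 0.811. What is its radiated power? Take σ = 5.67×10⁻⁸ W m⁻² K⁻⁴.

A = 4πr² = 4π × (0.0488)² = 0.0299 m².
Stefan–Boltzmann: P = εσAT⁴ = 0.811 × 5.67×10⁻⁸ × 0.0299 × (1043)⁴ = 0.811 × 5.67×10⁻⁸ × 0.0299 × 1.18×10^12.
P = 1630 W.

P ≈ 1630 W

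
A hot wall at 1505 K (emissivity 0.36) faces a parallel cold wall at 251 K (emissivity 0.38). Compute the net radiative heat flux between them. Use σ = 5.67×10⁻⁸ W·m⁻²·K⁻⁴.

q ≈ 65900 W/m²

For two large parallel gray plates, q = σ(T₁⁴ − T₂⁴) / (1/ε₁ + 1/ε₂ − 1).
1/ε₁ + 1/ε₂ − 1 = 1/0.36 + 1/0.38 − 1 = 4.409.
T₁⁴ − T₂⁴ = 5.13×10^12 − 3.97×10^9 = 5.13×10^12 K⁴.
q = 5.67×10⁻⁸ × 5.13×10^12 / 4.409 = 65900 W/m².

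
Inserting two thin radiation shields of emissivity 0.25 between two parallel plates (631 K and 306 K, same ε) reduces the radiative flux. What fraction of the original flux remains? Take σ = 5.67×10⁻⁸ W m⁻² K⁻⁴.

With N identical shields there are N+1 = 3 gaps in series, each with the same radiative resistance, so the flux falls to 1/(N+1) of its unshielded value.

ratio ≈ 0.333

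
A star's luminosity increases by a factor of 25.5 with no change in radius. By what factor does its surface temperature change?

P ∝ T⁴ ⇒ T ∝ P^(1/4), so T scales by (25.5)^(1/4) = 2.25.

factor ≈ 2.25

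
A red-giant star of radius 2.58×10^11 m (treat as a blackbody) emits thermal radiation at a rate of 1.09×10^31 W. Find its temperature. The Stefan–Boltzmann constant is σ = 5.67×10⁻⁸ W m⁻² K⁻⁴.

T ≈ 3890 K

A = 4πr² = 4π × (2.58×10^11)² = 8.36×10^23 m².
From P = σAT⁴, T = (P / σA)^(1/4) = (1.09×10^31 / (5.67×10⁻⁸ × 8.36×10^23))^(1/4).
T = (2.30×10^14)^(1/4) = 3890 K.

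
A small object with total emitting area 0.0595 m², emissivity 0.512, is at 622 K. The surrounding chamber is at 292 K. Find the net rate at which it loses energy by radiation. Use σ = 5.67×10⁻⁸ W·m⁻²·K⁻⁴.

Q ≈ 246 W

Q = εσA(T⁴ − T_s⁴). T⁴ − T_s⁴ = (622)⁴ − (292)⁴ = 1.50×10^11 − 7.27×10^9 = 1.42×10^11 K⁴.
Q = 0.512 × 5.67×10⁻⁸ × 0.0595 × 1.42×10^11 = 246 W.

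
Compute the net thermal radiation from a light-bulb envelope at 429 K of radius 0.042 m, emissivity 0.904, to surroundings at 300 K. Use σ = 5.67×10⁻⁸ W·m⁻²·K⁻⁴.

A = 4πr² = 4π × (0.042)² = 0.0222 m².
Q = εσA(T⁴ − T_s⁴). T⁴ − T_s⁴ = (429)⁴ − (300)⁴ = 3.39×10^10 − 8.10×10^9 = 2.58×10^10 K⁴.
Q = 0.904 × 5.67×10⁻⁸ × 0.0222 × 2.58×10^10 = 29.3 W.

Q ≈ 29.3 W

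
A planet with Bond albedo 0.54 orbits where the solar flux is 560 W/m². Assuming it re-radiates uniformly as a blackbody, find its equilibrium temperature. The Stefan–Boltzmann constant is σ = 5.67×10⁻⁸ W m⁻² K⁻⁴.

T ≈ 184 K

Power absorbed = (1−a)S·πR²; power emitted = 4πR²σT⁴. Equating and cancelling πR²:
T = ((1−a)S / 4σ)^(1/4) = (258 / (4 × 5.67×10⁻⁸))^(1/4) = (1.14×10^9)^(1/4).
T = 184 K.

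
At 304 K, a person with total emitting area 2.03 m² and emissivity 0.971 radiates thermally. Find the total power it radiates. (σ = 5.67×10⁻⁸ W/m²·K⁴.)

Stefan–Boltzmann: P = εσAT⁴ = 0.971 × 5.67×10⁻⁸ × 2.03 × (304)⁴ = 0.971 × 5.67×10⁻⁸ × 2.03 × 8.54×10^9.
P = 955 W.

P ≈ 955 W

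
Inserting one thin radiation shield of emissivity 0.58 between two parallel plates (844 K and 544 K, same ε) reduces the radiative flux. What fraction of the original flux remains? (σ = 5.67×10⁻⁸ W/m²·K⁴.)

With N identical shields there are N+1 = 2 gaps in series, each with the same radiative resistance, so the flux falls to 1/(N+1) of its unshielded value.

ratio ≈ 0.500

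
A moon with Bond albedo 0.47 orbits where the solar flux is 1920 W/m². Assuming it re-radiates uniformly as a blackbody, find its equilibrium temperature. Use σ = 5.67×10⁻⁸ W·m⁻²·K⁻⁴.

T ≈ 259 K

Power absorbed = (1−a)S·πR²; power emitted = 4πR²σT⁴. Equating and cancelling πR²:
T = ((1−a)S / 4σ)^(1/4) = (1020 / (4 × 5.67×10⁻⁸))^(1/4) = (4.49×10^9)^(1/4).
T = 259 K.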